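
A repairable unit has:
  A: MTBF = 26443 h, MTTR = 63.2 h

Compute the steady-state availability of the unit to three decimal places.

0.998

A(A) = MTBF/(MTBF+MTTR) = 26443/(26443+63.2) = 0.998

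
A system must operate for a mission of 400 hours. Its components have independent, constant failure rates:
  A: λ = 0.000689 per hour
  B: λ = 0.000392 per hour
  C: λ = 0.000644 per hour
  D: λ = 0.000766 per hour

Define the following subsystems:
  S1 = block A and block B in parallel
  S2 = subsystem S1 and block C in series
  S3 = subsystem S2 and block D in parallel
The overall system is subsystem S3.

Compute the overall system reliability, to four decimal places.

R(A) = exp(−0.000689 × 400) = 0.759117
R(B) = exp(−0.000392 × 400) = 0.854875
R(C) = exp(−0.000644 × 400) = 0.772904
R(D) = exp(−0.000766 × 400) = 0.736092
Parallel (A and B): 1 − (1 − 0.759117)(1 − 0.854875) = 0.965042
Series ([0.965042] and C): 0.965042 × 0.772904 = 0.745885
Parallel ([0.745885] and D): 1 − (1 − 0.745885)(1 − 0.736092) = 0.9329

0.9329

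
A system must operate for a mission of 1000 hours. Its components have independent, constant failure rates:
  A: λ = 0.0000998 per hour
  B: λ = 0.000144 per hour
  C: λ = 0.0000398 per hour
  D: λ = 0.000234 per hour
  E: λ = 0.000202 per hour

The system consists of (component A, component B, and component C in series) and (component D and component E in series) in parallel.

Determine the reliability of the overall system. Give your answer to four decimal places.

R(A) = exp(−0.0000998 × 1000) = 0.905018
R(B) = exp(−0.000144 × 1000) = 0.865888
R(C) = exp(−0.0000398 × 1000) = 0.960982
R(D) = exp(−0.000234 × 1000) = 0.791362
R(E) = exp(−0.000202 × 1000) = 0.817095
Series (A, B, and C): 0.905018 × 0.865888 × 0.960982 = 0.753068
Series (D and E): 0.791362 × 0.817095 = 0.646618
Parallel ([0.753068] and [0.646618]): 1 − (1 − 0.753068)(1 − 0.646618) = 0.9127

0.9127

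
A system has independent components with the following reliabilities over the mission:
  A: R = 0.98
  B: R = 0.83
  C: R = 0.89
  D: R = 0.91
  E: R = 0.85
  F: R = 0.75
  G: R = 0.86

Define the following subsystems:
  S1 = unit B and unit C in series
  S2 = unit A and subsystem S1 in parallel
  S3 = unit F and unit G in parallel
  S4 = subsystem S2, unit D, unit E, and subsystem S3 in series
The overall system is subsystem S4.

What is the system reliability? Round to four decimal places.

0.7425

Series (B and C): 0.830000 × 0.890000 = 0.738700
Parallel (A and [0.738700]): 1 − (1 − 0.980000)(1 − 0.738700) = 0.994774
Parallel (F and G): 1 − (1 − 0.750000)(1 − 0.860000) = 0.965000
Series ([0.994774], D, E, and [0.965000]): 0.994774 × 0.910000 × 0.850000 × 0.965000 = 0.7425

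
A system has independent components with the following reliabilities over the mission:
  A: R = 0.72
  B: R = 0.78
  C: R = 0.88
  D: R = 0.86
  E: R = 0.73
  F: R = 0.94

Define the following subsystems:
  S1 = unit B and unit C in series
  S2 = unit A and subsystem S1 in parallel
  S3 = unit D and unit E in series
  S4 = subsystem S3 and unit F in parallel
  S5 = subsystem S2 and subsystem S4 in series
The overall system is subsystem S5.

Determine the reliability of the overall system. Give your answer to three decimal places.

0.892

Series (B and C): 0.78000 × 0.88000 = 0.68640
Parallel (A and [0.68640]): 1 − (1 − 0.72000)(1 − 0.68640) = 0.91219
Series (D and E): 0.86000 × 0.73000 = 0.62780
Parallel ([0.62780] and F): 1 − (1 − 0.62780)(1 − 0.94000) = 0.97767
Series ([0.91219] and [0.97767]): 0.91219 × 0.97767 = 0.892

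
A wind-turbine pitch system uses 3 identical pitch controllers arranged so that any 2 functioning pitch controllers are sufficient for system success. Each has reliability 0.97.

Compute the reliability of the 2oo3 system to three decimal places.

0.997

R = Σ_{i=2}^{3} C(3,i) p^i (1−p)^{3−i} with p = 0.97
C(3,2)·0.97^2·0.03^1 = 0.08468
C(3,3)·0.97^3·0.03^0 = 0.91267
Sum = 0.997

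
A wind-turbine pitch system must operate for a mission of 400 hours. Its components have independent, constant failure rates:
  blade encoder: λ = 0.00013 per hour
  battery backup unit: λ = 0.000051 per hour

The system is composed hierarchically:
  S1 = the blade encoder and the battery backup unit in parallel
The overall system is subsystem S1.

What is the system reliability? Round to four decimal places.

R(blade encoder) = exp(−0.00013 × 400) = 0.949329
R(battery backup unit) = exp(−0.000051 × 400) = 0.979807
Parallel (blade encoder and battery backup unit): 1 − (1 − 0.949329)(1 − 0.979807) = 0.9990

0.9990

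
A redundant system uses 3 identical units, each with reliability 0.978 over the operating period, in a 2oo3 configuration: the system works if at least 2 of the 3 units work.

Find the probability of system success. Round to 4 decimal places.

R = Σ_{i=2}^{3} C(3,i) p^i (1−p)^{3−i} with p = 0.978
C(3,2)·0.978^2·0.022^1 = 0.063128
C(3,3)·0.978^3·0.022^0 = 0.935441
Sum = 0.9986

0.9986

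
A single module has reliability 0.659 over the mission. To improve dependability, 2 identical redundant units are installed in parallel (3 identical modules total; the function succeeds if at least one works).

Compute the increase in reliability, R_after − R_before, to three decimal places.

R_before = 0.659
R_after = 1 − (1 − 0.659)^3 = 0.960
ΔR = 0.960 − 0.659 = 0.301

0.301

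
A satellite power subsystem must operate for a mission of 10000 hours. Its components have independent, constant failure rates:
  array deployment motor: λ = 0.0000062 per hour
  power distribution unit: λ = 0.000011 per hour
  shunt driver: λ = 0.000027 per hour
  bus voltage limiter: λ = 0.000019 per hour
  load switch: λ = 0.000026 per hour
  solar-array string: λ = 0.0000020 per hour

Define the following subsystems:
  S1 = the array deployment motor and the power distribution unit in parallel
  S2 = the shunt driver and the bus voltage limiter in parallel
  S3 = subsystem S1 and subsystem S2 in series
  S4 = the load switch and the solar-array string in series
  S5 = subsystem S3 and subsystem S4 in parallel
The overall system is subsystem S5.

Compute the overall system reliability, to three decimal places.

0.989

R(array deployment motor) = exp(−0.0000062 × 10000) = 0.93988
R(power distribution unit) = exp(−0.000011 × 10000) = 0.89583
R(shunt driver) = exp(−0.000027 × 10000) = 0.76338
R(bus voltage limiter) = exp(−0.000019 × 10000) = 0.82696
R(load switch) = exp(−0.000026 × 10000) = 0.77105
R(solar-array string) = exp(−0.0000020 × 10000) = 0.98020
Parallel (array deployment motor and power distribution unit): 1 − (1 − 0.93988)(1 − 0.89583) = 0.99374
Parallel (shunt driver and bus voltage limiter): 1 − (1 − 0.76338)(1 − 0.82696) = 0.95906
Series ([0.99374] and [0.95906]): 0.99374 × 0.95906 = 0.95306
Series (load switch and solar-array string): 0.77105 × 0.98020 = 0.75578
Parallel ([0.95306] and [0.75578]): 1 − (1 − 0.95306)(1 − 0.75578) = 0.989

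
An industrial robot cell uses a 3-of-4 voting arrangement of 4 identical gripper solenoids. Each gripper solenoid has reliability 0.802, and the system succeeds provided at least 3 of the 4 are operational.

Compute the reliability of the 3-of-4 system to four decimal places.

0.8223

R = Σ_{i=3}^{4} C(4,i) p^i (1−p)^{4−i} with p = 0.802
C(4,3)·0.802^3·0.198^1 = 0.408553
C(4,4)·0.802^4·0.198^0 = 0.413711
Sum = 0.8223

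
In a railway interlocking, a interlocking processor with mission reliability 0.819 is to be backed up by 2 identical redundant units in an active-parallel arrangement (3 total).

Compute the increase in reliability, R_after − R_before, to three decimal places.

0.175

R_before = 0.819
R_after = 1 − (1 − 0.819)^3 = 0.994
ΔR = 0.994 − 0.819 = 0.175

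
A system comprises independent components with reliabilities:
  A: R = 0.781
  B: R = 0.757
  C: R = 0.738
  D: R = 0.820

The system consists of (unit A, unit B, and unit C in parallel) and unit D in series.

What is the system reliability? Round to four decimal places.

0.8086

Parallel (A, B, and C): 1 − (1 − 0.781000)(1 − 0.757000)(1 − 0.738000) = 0.986057
Series ([0.986057] and D): 0.986057 × 0.820000 = 0.8086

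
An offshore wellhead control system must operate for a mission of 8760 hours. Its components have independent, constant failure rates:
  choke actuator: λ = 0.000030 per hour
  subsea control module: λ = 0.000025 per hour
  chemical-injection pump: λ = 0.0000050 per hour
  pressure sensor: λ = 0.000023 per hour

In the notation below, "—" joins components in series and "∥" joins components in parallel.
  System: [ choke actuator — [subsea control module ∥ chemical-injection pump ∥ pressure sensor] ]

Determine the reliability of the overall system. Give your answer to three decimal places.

0.768

R(choke actuator) = exp(−0.000030 × 8760) = 0.76890
R(subsea control module) = exp(−0.000025 × 8760) = 0.80332
R(chemical-injection pump) = exp(−0.0000050 × 8760) = 0.95715
R(pressure sensor) = exp(−0.000023 × 8760) = 0.81752
Parallel (subsea control module, chemical-injection pump, and pressure sensor): 1 − (1 − 0.80332)(1 − 0.95715)(1 − 0.81752) = 0.99846
Series (choke actuator and [0.99846]): 0.76890 × 0.99846 = 0.768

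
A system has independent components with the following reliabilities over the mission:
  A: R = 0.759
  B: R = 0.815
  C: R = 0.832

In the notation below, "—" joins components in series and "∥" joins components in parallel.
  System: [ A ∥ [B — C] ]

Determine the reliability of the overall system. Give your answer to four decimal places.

0.9224

Series (B and C): 0.815000 × 0.832000 = 0.678080
Parallel (A and [0.678080]): 1 − (1 − 0.759000)(1 − 0.678080) = 0.9224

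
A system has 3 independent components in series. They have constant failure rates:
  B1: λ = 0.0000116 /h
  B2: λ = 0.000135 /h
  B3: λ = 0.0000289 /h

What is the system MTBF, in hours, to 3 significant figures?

Series of exponential components: λ_sys = Σ λ_i
λ_sys = 0.0000116 + 0.000135 + 0.0000289 = 1.7550e-04 /h
MTBF = 1 / λ_sys = 5700 h

5700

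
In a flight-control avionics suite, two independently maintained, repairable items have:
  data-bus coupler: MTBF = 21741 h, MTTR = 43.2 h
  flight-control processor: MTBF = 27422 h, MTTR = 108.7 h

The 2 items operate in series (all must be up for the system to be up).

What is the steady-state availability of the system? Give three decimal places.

A(data-bus coupler) = MTBF/(MTBF+MTTR) = 21741/(21741+43.2) = 0.998017
A(flight-control processor) = MTBF/(MTBF+MTTR) = 27422/(27422+108.7) = 0.996052
Series availability: 0.998017 × 0.996052 = 0.994

0.994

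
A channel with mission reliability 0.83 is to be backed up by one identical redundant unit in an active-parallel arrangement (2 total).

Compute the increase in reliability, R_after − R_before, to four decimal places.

R_before = 0.83
R_after = 1 − (1 − 0.83)^2 = 0.9711
ΔR = 0.9711 − 0.83 = 0.1411

0.1411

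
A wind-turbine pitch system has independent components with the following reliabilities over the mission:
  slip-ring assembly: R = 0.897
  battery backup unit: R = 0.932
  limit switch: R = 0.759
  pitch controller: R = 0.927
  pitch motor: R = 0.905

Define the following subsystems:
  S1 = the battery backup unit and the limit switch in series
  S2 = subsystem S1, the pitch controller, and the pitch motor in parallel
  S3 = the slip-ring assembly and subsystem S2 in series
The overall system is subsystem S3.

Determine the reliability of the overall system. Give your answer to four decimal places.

0.8952

Series (battery backup unit and limit switch): 0.932000 × 0.759000 = 0.707388
Parallel ([0.707388], pitch controller, and pitch motor): 1 − (1 − 0.707388)(1 − 0.927000)(1 − 0.905000) = 0.997971
Series (slip-ring assembly and [0.997971]): 0.897000 × 0.997971 = 0.8952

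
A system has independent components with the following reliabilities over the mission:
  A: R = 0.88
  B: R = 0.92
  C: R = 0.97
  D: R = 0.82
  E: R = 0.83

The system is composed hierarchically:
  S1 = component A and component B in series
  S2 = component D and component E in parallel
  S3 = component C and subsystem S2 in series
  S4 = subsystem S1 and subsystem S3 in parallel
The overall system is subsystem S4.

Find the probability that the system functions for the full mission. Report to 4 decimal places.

0.9886

Series (A and B): 0.880000 × 0.920000 = 0.809600
Parallel (D and E): 1 − (1 − 0.820000)(1 − 0.830000) = 0.969400
Series (C and [0.969400]): 0.970000 × 0.969400 = 0.940318
Parallel ([0.809600] and [0.940318]): 1 − (1 − 0.809600)(1 − 0.940318) = 0.9886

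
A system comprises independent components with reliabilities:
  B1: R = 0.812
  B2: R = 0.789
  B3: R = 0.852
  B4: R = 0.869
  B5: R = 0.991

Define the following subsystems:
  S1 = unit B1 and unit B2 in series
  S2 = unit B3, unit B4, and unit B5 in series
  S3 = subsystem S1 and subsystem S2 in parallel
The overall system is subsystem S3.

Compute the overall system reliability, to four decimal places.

0.9043

Series (B1 and B2): 0.812000 × 0.789000 = 0.640668
Series (B3, B4, and B5): 0.852000 × 0.869000 × 0.991000 = 0.733725
Parallel ([0.640668] and [0.733725]): 1 − (1 − 0.640668)(1 − 0.733725) = 0.9043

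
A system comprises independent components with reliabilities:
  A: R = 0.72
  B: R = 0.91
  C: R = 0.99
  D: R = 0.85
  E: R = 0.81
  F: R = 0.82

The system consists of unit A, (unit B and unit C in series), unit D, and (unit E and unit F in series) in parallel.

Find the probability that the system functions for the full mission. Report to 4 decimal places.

0.9986

Series (B and C): 0.910000 × 0.990000 = 0.900900
Series (E and F): 0.810000 × 0.820000 = 0.664200
Parallel (A, [0.900900], D, and [0.664200]): 1 − (1 − 0.720000)(1 − 0.900900)(1 − 0.850000)(1 − 0.664200) = 0.9986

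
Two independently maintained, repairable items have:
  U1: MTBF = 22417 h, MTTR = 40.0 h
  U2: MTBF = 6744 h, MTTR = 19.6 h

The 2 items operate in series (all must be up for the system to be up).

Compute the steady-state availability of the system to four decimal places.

A(U1) = MTBF/(MTBF+MTTR) = 22417/(22417+40.0) = 0.998219
A(U2) = MTBF/(MTBF+MTTR) = 6744/(6744+19.6) = 0.997102
Series availability: 0.998219 × 0.997102 = 0.9953

0.9953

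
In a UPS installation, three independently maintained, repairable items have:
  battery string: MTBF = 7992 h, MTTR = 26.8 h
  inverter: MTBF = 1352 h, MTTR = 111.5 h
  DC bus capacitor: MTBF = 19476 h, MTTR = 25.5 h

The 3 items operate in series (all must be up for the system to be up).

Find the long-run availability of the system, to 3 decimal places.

A(battery string) = MTBF/(MTBF+MTTR) = 7992/(7992+26.8) = 0.996658
A(inverter) = MTBF/(MTBF+MTTR) = 1352/(1352+111.5) = 0.923813
A(DC bus capacitor) = MTBF/(MTBF+MTTR) = 19476/(19476+25.5) = 0.998692
Series availability: 0.996658 × 0.923813 × 0.998692 = 0.920

0.920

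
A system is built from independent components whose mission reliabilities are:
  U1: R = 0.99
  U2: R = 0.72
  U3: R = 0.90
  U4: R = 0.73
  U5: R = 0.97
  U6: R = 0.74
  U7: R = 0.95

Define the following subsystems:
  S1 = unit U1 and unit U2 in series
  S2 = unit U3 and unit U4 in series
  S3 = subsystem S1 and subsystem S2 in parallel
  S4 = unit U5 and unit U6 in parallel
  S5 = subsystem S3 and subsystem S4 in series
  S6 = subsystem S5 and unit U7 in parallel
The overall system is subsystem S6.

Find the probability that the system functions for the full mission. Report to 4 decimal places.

Series (U1 and U2): 0.990000 × 0.720000 = 0.712800
Series (U3 and U4): 0.900000 × 0.730000 = 0.657000
Parallel ([0.712800] and [0.657000]): 1 − (1 − 0.712800)(1 − 0.657000) = 0.901490
Parallel (U5 and U6): 1 − (1 − 0.970000)(1 − 0.740000) = 0.992200
Series ([0.901490] and [0.992200]): 0.901490 × 0.992200 = 0.894458
Parallel ([0.894458] and U7): 1 − (1 − 0.894458)(1 − 0.950000) = 0.9947

0.9947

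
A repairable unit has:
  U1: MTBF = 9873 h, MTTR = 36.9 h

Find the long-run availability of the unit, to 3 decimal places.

A(U1) = MTBF/(MTBF+MTTR) = 9873/(9873+36.9) = 0.996

0.996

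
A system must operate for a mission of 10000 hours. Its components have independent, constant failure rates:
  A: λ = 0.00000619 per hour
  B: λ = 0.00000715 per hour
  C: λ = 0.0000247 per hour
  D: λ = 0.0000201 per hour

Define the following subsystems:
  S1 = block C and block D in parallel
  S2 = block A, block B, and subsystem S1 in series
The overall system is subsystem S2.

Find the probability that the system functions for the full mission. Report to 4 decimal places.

R(A) = exp(−0.00000619 × 10000) = 0.939977
R(B) = exp(−0.00000715 × 10000) = 0.930996
R(C) = exp(−0.0000247 × 10000) = 0.781141
R(D) = exp(−0.0000201 × 10000) = 0.817912
Parallel (C and D): 1 − (1 − 0.781141)(1 − 0.817912) = 0.960148
Series (A, B, and [0.960148]): 0.939977 × 0.930996 × 0.960148 = 0.8402

0.8402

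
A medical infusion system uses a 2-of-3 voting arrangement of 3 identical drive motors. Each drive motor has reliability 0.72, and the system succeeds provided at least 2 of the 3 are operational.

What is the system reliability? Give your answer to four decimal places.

0.8087

R = Σ_{i=2}^{3} C(3,i) p^i (1−p)^{3−i} with p = 0.72
C(3,2)·0.72^2·0.28^1 = 0.435456
C(3,3)·0.72^3·0.28^0 = 0.373248
Sum = 0.8087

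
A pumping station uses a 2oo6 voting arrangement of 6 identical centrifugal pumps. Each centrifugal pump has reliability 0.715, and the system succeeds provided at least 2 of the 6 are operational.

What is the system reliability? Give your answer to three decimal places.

0.991

R = Σ_{i=2}^{6} C(6,i) p^i (1−p)^{6−i} with p = 0.715
C(6,2)·0.715^2·0.285^4 = 0.05059
C(6,3)·0.715^3·0.285^3 = 0.16923
C(6,4)·0.715^4·0.285^2 = 0.31842
C(6,5)·0.715^5·0.285^1 = 0.31954
C(6,6)·0.715^6·0.285^0 = 0.13361
Sum = 0.991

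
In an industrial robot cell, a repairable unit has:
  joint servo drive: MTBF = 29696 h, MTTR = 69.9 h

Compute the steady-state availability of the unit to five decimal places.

0.99765

A(joint servo drive) = MTBF/(MTBF+MTTR) = 29696/(29696+69.9) = 0.99765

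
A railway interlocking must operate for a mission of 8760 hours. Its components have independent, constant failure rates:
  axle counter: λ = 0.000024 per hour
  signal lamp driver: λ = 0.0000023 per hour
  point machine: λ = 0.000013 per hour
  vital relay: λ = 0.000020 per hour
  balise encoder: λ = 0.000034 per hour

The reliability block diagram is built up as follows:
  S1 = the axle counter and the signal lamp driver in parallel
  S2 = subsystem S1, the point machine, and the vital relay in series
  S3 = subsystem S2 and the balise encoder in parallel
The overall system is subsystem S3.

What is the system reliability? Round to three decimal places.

R(axle counter) = exp(−0.000024 × 8760) = 0.81039
R(signal lamp driver) = exp(−0.0000023 × 8760) = 0.98005
R(point machine) = exp(−0.000013 × 8760) = 0.89237
R(vital relay) = exp(−0.000020 × 8760) = 0.83929
R(balise encoder) = exp(−0.000034 × 8760) = 0.74242
Parallel (axle counter and signal lamp driver): 1 − (1 − 0.81039)(1 − 0.98005) = 0.99622
Series ([0.99622], point machine, and vital relay): 0.99622 × 0.89237 × 0.83929 = 0.74613
Parallel ([0.74613] and balise encoder): 1 − (1 − 0.74613)(1 − 0.74242) = 0.935

0.935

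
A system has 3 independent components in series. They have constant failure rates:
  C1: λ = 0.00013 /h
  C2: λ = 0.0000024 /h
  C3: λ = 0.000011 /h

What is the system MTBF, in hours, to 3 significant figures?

Series of exponential components: λ_sys = Σ λ_i
λ_sys = 0.00013 + 0.0000024 + 0.000011 = 1.4340e-04 /h
MTBF = 1 / λ_sys = 6970 h

6970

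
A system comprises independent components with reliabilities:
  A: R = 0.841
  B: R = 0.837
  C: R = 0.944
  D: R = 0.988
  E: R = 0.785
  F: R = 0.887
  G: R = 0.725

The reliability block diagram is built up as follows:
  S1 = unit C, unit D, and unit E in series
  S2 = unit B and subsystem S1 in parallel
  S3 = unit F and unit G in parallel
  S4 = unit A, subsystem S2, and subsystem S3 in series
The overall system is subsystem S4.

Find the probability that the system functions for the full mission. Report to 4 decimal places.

Series (C, D, and E): 0.944000 × 0.988000 × 0.785000 = 0.732148
Parallel (B and [0.732148]): 1 − (1 − 0.837000)(1 − 0.732148) = 0.956340
Parallel (F and G): 1 − (1 − 0.887000)(1 − 0.725000) = 0.968925
Series (A, [0.956340], and [0.968925]): 0.841000 × 0.956340 × 0.968925 = 0.7793

0.7793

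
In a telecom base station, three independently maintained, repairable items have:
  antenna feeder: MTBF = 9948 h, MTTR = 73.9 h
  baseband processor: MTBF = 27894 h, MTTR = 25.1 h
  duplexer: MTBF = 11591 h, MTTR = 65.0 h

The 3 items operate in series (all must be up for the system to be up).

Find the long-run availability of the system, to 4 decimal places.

0.9862

A(antenna feeder) = MTBF/(MTBF+MTTR) = 9948/(9948+73.9) = 0.992626
A(baseband processor) = MTBF/(MTBF+MTTR) = 27894/(27894+25.1) = 0.999101
A(duplexer) = MTBF/(MTBF+MTTR) = 11591/(11591+65.0) = 0.994423
Series availability: 0.992626 × 0.999101 × 0.994423 = 0.9862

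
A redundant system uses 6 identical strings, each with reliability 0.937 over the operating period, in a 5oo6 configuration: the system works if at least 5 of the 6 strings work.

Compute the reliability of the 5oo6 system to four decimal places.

R = Σ_{i=5}^{6} C(6,i) p^i (1−p)^{6−i} with p = 0.937
C(6,5)·0.937^5·0.063^1 = 0.273017
C(6,6)·0.937^6·0.063^0 = 0.676764
Sum = 0.9498

0.9498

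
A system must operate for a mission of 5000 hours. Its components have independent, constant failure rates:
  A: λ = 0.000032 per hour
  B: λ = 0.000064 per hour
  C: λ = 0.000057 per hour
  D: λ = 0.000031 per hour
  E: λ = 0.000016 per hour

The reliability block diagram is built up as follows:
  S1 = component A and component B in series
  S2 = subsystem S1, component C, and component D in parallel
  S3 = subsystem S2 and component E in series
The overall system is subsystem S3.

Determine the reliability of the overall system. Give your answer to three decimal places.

0.911

R(A) = exp(−0.000032 × 5000) = 0.85214
R(B) = exp(−0.000064 × 5000) = 0.72615
R(C) = exp(−0.000057 × 5000) = 0.75201
R(D) = exp(−0.000031 × 5000) = 0.85642
R(E) = exp(−0.000016 × 5000) = 0.92312
Series (A and B): 0.85214 × 0.72615 = 0.61878
Parallel ([0.61878], C, and D): 1 − (1 − 0.61878)(1 − 0.75201)(1 − 0.85642) = 0.98643
Series ([0.98643] and E): 0.98643 × 0.92312 = 0.911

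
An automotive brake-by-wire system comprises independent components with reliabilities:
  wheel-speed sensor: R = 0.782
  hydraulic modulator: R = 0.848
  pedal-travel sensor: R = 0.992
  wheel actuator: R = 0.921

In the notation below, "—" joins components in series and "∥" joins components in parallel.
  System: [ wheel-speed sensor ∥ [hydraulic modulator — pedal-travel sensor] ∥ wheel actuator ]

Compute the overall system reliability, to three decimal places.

Series (hydraulic modulator and pedal-travel sensor): 0.84800 × 0.99200 = 0.84122
Parallel (wheel-speed sensor, [0.84122], and wheel actuator): 1 − (1 − 0.78200)(1 − 0.84122)(1 − 0.92100) = 0.997

0.997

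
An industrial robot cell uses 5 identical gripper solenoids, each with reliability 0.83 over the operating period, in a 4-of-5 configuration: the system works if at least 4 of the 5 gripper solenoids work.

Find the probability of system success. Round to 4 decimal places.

0.7973

R = Σ_{i=4}^{5} C(5,i) p^i (1−p)^{5−i} with p = 0.83
C(5,4)·0.83^4·0.17^1 = 0.403396
C(5,5)·0.83^5·0.17^0 = 0.393904
Sum = 0.7973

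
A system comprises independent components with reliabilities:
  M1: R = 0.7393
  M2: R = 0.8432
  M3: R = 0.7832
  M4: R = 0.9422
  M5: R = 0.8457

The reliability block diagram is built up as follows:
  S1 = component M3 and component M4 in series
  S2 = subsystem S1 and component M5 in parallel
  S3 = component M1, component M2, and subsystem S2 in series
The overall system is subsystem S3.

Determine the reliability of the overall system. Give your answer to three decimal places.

0.598

Series (M3 and M4): 0.78320 × 0.94220 = 0.73793
Parallel ([0.73793] and M5): 1 − (1 − 0.73793)(1 − 0.84570) = 0.95956
Series (M1, M2, and [0.95956]): 0.73930 × 0.84320 × 0.95956 = 0.598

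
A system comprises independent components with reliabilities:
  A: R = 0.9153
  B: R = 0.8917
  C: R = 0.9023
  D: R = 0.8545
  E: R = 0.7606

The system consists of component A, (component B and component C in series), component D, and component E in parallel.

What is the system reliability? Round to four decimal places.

0.9994

Series (B and C): 0.891700 × 0.902300 = 0.804581
Parallel (A, [0.804581], D, and E): 1 − (1 − 0.915300)(1 − 0.804581)(1 − 0.854500)(1 − 0.760600) = 0.9994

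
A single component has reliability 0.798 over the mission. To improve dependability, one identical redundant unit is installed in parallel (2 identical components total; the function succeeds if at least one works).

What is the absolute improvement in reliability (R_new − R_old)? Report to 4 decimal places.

R_before = 0.798
R_after = 1 − (1 − 0.798)^2 = 0.9592
ΔR = 0.9592 − 0.798 = 0.1612

0.1612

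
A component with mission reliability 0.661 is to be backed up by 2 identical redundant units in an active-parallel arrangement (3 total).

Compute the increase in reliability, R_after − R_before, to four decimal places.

R_before = 0.661
R_after = 1 − (1 − 0.661)^3 = 0.9610
ΔR = 0.9610 − 0.661 = 0.3000

0.3000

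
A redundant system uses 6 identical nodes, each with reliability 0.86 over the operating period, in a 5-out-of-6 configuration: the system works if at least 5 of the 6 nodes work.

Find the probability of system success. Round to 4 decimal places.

0.7997

R = Σ_{i=5}^{6} C(6,i) p^i (1−p)^{6−i} with p = 0.86
C(6,5)·0.86^5·0.14^1 = 0.395159
C(6,6)·0.86^6·0.14^0 = 0.404567
Sum = 0.7997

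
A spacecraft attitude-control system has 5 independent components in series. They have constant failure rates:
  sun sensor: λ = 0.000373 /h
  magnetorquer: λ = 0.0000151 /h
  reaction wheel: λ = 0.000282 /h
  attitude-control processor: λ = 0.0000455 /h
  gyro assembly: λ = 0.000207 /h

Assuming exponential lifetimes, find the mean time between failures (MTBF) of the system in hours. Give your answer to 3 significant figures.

1080

Series of exponential components: λ_sys = Σ λ_i
λ_sys = 0.000373 + 0.0000151 + 0.000282 + 0.0000455 + 0.000207 = 9.2260e-04 /h
MTBF = 1 / λ_sys = 1080 h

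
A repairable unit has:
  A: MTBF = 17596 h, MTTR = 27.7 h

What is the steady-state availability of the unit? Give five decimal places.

0.99843

A(A) = MTBF/(MTBF+MTTR) = 17596/(17596+27.7) = 0.99843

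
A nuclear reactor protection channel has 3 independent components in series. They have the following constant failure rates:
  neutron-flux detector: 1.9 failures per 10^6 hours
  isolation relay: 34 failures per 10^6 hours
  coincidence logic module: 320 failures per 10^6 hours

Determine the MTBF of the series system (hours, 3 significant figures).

2810

Series of exponential components: λ_sys = Σ λ_i
λ_sys = 0.0000019 + 0.000034 + 0.00032 = 3.5590e-04 /h
MTBF = 1 / λ_sys = 2810 h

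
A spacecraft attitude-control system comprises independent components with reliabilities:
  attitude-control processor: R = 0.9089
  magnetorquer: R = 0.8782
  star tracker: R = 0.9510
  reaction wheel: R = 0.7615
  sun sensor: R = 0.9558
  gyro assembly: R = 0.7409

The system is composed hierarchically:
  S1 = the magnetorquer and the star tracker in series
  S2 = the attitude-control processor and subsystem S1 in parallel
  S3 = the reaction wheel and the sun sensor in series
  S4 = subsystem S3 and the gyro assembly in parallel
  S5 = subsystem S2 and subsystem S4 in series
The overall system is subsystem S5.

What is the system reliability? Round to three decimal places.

0.916

Series (magnetorquer and star tracker): 0.87820 × 0.95100 = 0.83517
Parallel (attitude-control processor and [0.83517]): 1 − (1 − 0.90890)(1 − 0.83517) = 0.98498
Series (reaction wheel and sun sensor): 0.76150 × 0.95580 = 0.72784
Parallel ([0.72784] and gyro assembly): 1 − (1 − 0.72784)(1 − 0.74090) = 0.92948
Series ([0.98498] and [0.92948]): 0.98498 × 0.92948 = 0.916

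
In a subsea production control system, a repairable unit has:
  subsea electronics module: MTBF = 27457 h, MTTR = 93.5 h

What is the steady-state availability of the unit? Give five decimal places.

A(subsea electronics module) = MTBF/(MTBF+MTTR) = 27457/(27457+93.5) = 0.99661

0.99661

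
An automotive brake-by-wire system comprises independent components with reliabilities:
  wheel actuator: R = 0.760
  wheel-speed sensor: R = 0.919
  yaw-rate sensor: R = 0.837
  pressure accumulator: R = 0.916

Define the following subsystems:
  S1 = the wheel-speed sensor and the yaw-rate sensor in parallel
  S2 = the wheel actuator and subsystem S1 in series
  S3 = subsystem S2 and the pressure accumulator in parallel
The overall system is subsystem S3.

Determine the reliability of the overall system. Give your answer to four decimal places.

0.9790

Parallel (wheel-speed sensor and yaw-rate sensor): 1 − (1 − 0.919000)(1 − 0.837000) = 0.986797
Series (wheel actuator and [0.986797]): 0.760000 × 0.986797 = 0.749966
Parallel ([0.749966] and pressure accumulator): 1 − (1 − 0.749966)(1 − 0.916000) = 0.9790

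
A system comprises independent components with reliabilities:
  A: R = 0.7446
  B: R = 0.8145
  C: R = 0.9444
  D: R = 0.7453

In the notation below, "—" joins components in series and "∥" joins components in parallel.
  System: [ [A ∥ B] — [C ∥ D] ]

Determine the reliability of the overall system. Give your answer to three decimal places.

Parallel (A and B): 1 − (1 − 0.74460)(1 − 0.81450) = 0.95262
Parallel (C and D): 1 − (1 − 0.94440)(1 − 0.74530) = 0.98584
Series ([0.95262] and [0.98584]): 0.95262 × 0.98584 = 0.939

0.939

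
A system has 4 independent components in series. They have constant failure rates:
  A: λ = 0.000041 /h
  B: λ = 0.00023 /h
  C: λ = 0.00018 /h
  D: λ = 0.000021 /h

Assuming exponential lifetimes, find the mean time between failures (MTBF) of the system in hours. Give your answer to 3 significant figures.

Series of exponential components: λ_sys = Σ λ_i
λ_sys = 0.000041 + 0.00023 + 0.00018 + 0.000021 = 4.7200e-04 /h
MTBF = 1 / λ_sys = 2120 h

2120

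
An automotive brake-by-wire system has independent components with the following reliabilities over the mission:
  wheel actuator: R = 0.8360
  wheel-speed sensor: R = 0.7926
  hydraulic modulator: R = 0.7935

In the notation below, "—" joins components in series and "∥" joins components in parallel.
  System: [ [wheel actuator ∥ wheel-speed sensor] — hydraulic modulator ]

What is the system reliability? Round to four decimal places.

Parallel (wheel actuator and wheel-speed sensor): 1 − (1 − 0.836000)(1 − 0.792600) = 0.965986
Series ([0.965986] and hydraulic modulator): 0.965986 × 0.793500 = 0.7665

0.7665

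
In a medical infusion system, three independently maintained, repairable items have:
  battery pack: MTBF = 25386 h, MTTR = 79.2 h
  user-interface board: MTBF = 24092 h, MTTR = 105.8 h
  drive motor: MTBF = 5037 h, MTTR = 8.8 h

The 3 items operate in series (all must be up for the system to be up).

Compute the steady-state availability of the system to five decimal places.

A(battery pack) = MTBF/(MTBF+MTTR) = 25386/(25386+79.2) = 0.996890
A(user-interface board) = MTBF/(MTBF+MTTR) = 24092/(24092+105.8) = 0.995628
A(drive motor) = MTBF/(MTBF+MTTR) = 5037/(5037+8.8) = 0.998256
Series availability: 0.996890 × 0.995628 × 0.998256 = 0.99080

0.99080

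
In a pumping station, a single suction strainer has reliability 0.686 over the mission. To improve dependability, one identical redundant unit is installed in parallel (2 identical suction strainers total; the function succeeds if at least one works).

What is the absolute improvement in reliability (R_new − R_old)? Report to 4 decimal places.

0.2154

R_before = 0.686
R_after = 1 − (1 − 0.686)^2 = 0.9014
ΔR = 0.9014 − 0.686 = 0.2154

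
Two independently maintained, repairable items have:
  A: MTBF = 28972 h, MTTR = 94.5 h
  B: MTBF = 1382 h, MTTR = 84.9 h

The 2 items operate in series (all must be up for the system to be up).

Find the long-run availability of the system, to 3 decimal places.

A(A) = MTBF/(MTBF+MTTR) = 28972/(28972+94.5) = 0.996749
A(B) = MTBF/(MTBF+MTTR) = 1382/(1382+84.9) = 0.942123
Series availability: 0.996749 × 0.942123 = 0.939

0.939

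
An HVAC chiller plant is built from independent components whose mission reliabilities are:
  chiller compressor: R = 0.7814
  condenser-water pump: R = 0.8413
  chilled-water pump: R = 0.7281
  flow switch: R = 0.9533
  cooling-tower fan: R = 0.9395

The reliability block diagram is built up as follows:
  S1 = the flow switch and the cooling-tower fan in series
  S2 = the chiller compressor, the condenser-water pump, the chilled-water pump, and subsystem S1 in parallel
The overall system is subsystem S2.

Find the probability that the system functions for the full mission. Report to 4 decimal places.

0.9990

Series (flow switch and cooling-tower fan): 0.953300 × 0.939500 = 0.895625
Parallel (chiller compressor, condenser-water pump, chilled-water pump, and [0.895625]): 1 − (1 − 0.781400)(1 − 0.841300)(1 − 0.728100)(1 − 0.895625) = 0.9990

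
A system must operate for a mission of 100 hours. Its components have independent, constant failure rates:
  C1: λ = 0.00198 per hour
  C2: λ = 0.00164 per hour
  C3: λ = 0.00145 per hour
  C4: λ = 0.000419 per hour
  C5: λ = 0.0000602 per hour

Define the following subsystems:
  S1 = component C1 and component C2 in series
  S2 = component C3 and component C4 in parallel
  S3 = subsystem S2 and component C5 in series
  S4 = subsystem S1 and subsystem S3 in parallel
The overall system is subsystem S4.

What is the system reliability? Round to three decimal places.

0.997

R(C1) = exp(−0.00198 × 100) = 0.82037
R(C2) = exp(−0.00164 × 100) = 0.84874
R(C3) = exp(−0.00145 × 100) = 0.86502
R(C4) = exp(−0.000419 × 100) = 0.95897
R(C5) = exp(−0.0000602 × 100) = 0.99400
Series (C1 and C2): 0.82037 × 0.84874 = 0.69628
Parallel (C3 and C4): 1 − (1 − 0.86502)(1 − 0.95897) = 0.99446
Series ([0.99446] and C5): 0.99446 × 0.99400 = 0.98849
Parallel ([0.69628] and [0.98849]): 1 − (1 − 0.69628)(1 − 0.98849) = 0.997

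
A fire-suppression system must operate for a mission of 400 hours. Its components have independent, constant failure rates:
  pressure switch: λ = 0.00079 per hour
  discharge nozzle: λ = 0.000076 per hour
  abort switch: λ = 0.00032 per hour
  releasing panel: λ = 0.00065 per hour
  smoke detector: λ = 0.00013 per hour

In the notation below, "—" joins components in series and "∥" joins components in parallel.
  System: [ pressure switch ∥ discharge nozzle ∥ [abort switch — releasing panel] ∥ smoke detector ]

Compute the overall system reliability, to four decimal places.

R(pressure switch) = exp(−0.00079 × 400) = 0.729059
R(discharge nozzle) = exp(−0.000076 × 400) = 0.970057
R(abort switch) = exp(−0.00032 × 400) = 0.879853
R(releasing panel) = exp(−0.00065 × 400) = 0.771052
R(smoke detector) = exp(−0.00013 × 400) = 0.949329
Series (abort switch and releasing panel): 0.879853 × 0.771052 = 0.678412
Parallel (pressure switch, discharge nozzle, [0.678412], and smoke detector): 1 − (1 − 0.729059)(1 − 0.970057)(1 − 0.678412)(1 − 0.949329) = 0.9999

0.9999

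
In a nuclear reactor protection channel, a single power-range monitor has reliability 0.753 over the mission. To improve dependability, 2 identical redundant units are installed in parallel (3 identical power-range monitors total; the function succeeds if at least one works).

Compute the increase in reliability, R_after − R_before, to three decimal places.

0.232

R_before = 0.753
R_after = 1 − (1 − 0.753)^3 = 0.985
ΔR = 0.985 − 0.753 = 0.232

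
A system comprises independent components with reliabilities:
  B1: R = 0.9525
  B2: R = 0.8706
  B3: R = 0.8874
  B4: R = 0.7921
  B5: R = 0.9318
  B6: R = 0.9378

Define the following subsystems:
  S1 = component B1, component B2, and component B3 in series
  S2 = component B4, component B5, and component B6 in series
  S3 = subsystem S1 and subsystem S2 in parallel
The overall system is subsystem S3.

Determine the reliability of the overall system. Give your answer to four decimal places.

Series (B1, B2, and B3): 0.952500 × 0.870600 × 0.887400 = 0.735873
Series (B4, B5, and B6): 0.792100 × 0.931800 × 0.937800 = 0.692170
Parallel ([0.735873] and [0.692170]): 1 − (1 − 0.735873)(1 − 0.692170) = 0.9187

0.9187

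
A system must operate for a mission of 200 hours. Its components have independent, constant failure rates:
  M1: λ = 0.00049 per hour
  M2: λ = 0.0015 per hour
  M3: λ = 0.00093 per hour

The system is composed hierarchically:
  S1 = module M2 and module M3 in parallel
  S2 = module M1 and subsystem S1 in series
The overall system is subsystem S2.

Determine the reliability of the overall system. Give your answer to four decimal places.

0.8668

R(M1) = exp(−0.00049 × 200) = 0.906649
R(M2) = exp(−0.0015 × 200) = 0.740818
R(M3) = exp(−0.00093 × 200) = 0.830274
Parallel (M2 and M3): 1 − (1 − 0.740818)(1 − 0.830274) = 0.956010
Series (M1 and [0.956010]): 0.906649 × 0.956010 = 0.8668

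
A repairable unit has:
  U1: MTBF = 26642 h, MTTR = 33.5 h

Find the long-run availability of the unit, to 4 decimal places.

0.9987

A(U1) = MTBF/(MTBF+MTTR) = 26642/(26642+33.5) = 0.9987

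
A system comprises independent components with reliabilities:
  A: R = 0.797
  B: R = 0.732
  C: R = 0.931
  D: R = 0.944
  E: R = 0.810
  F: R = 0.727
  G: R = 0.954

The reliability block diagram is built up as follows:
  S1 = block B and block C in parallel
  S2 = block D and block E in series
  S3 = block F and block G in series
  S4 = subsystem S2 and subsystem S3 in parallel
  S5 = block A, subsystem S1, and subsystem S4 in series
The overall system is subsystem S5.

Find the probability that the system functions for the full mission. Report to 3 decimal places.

0.726

Parallel (B and C): 1 − (1 − 0.73200)(1 − 0.93100) = 0.98151
Series (D and E): 0.94400 × 0.81000 = 0.76464
Series (F and G): 0.72700 × 0.95400 = 0.69356
Parallel ([0.76464] and [0.69356]): 1 − (1 − 0.76464)(1 − 0.69356) = 0.92788
Series (A, [0.98151], and [0.92788]): 0.79700 × 0.98151 × 0.92788 = 0.726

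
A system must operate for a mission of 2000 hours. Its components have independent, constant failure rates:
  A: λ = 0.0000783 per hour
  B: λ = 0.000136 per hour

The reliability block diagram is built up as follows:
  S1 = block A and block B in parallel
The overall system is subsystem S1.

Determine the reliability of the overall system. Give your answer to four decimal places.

0.9655

R(A) = exp(−0.0000783 × 2000) = 0.855046
R(B) = exp(−0.000136 × 2000) = 0.761854
Parallel (A and B): 1 − (1 − 0.855046)(1 − 0.761854) = 0.9655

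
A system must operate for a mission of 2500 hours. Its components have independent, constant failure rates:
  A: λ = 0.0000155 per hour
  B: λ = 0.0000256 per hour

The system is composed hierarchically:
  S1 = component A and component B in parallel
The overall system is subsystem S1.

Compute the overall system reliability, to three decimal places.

R(A) = exp(−0.0000155 × 2500) = 0.96199
R(B) = exp(−0.0000256 × 2500) = 0.93800
Parallel (A and B): 1 − (1 − 0.96199)(1 − 0.93800) = 0.998

0.998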